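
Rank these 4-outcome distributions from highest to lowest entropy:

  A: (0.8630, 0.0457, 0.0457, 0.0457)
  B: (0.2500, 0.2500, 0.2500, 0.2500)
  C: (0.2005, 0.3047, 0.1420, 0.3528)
B > C > A

Key insight: Entropy is maximized by uniform distributions and minimized by concentrated distributions.

- Uniform distributions have maximum entropy log₂(4) = 2.0000 bits
- The more "peaked" or concentrated a distribution, the lower its entropy

Entropies:
  H(A) = 0.7935 bits
  H(B) = 2.0000 bits
  H(C) = 1.9174 bits

Ranking: B > C > A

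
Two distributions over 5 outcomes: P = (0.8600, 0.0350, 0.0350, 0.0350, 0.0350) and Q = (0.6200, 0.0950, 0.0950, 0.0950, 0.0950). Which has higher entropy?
Q

P is highly concentrated on one outcome (86%), making it nearly deterministic. Q spreads its mass more evenly (max 62%). The more spread-out distribution has higher entropy: H(P) ≈ 0.864 bits, H(Q) ≈ 1.718 bits.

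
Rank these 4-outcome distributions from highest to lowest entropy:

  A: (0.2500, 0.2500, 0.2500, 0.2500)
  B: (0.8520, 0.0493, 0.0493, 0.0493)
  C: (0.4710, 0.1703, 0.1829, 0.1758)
A > C > B

Key insight: Entropy is maximized by uniform distributions and minimized by concentrated distributions.

- Uniform distributions have maximum entropy log₂(4) = 2.0000 bits
- The more "peaked" or concentrated a distribution, the lower its entropy

Entropies:
  H(A) = 2.0000 bits
  H(B) = 0.8394 bits
  H(C) = 1.8357 bits

Ranking: A > C > B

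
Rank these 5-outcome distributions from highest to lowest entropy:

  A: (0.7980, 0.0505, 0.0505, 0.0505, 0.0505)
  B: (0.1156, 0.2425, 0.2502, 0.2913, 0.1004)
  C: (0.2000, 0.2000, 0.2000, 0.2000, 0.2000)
C > B > A

Key insight: Entropy is maximized by uniform distributions and minimized by concentrated distributions.

- Uniform distributions have maximum entropy log₂(5) = 2.3219 bits
- The more "peaked" or concentrated a distribution, the lower its entropy

Entropies:
  H(A) = 1.1299 bits
  H(B) = 2.2069 bits
  H(C) = 2.3219 bits

Ranking: C > B > A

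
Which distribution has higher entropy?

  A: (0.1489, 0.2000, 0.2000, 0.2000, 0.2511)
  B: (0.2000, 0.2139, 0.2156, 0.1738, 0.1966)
B

Both distributions are close to uniform, making this a harder comparison.

H(A) = 2.3029 bits
H(B) = 2.3178 bits

The distribution closer to uniform has higher entropy.
Answer: B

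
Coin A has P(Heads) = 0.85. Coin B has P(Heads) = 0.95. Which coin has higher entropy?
A

For binary distributions, entropy is maximized at p=0.5 and decreases as p moves toward 0 or 1.

H(A) = H(0.85) = 0.6098 bits
H(B) = H(0.95) = 0.2864 bits

Distribution A (p=0.85) is closer to uniform (p=0.5), so it has higher entropy.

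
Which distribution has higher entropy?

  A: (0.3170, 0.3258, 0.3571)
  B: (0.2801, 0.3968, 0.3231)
A

Both distributions are close to uniform, making this a harder comparison.

H(A) = 1.5831 bits
H(B) = 1.5700 bits

The distribution closer to uniform has higher entropy.
Answer: A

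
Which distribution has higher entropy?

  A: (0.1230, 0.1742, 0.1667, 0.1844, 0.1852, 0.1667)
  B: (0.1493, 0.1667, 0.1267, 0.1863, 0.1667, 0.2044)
A

Both distributions are close to uniform, making this a harder comparison.

H(A) = 2.5729 bits
H(B) = 2.5687 bits

The distribution closer to uniform has higher entropy.
Answer: A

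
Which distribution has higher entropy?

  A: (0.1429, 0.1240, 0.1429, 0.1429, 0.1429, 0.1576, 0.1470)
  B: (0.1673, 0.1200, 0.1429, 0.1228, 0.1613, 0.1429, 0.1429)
A

Both distributions are close to uniform, making this a harder comparison.

H(A) = 2.8043 bits
H(B) = 2.7979 bits

The distribution closer to uniform has higher entropy.
Answer: A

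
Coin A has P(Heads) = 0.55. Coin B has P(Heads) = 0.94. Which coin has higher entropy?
A

For binary distributions, entropy is maximized at p=0.5 and decreases as p moves toward 0 or 1.

H(A) = H(0.55) = 0.9928 bits
H(B) = H(0.94) = 0.3274 bits

Distribution A (p=0.55) is closer to uniform (p=0.5), so it has higher entropy.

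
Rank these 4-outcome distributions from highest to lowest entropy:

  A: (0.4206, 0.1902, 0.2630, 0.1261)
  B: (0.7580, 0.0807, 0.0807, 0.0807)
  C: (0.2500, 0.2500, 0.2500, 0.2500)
C > A > B

Key insight: Entropy is maximized by uniform distributions and minimized by concentrated distributions.

- Uniform distributions have maximum entropy log₂(4) = 2.0000 bits
- The more "peaked" or concentrated a distribution, the lower its entropy

Entropies:
  H(A) = 1.8644 bits
  H(B) = 1.1819 bits
  H(C) = 2.0000 bits

Ranking: C > A > B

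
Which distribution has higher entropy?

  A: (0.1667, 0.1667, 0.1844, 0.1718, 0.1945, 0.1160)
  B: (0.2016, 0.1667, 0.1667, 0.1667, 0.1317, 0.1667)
B

Both distributions are close to uniform, making this a harder comparison.

H(A) = 2.5679 bits
H(B) = 2.5743 bits

The distribution closer to uniform has higher entropy.
Answer: B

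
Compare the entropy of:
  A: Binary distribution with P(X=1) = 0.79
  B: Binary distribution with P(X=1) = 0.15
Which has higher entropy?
A

For binary distributions, entropy is maximized at p=0.5 and decreases as p moves toward 0 or 1.

H(A) = H(0.79) = 0.7415 bits
H(B) = H(0.15) = 0.6098 bits

Distribution A (p=0.79) is closer to uniform (p=0.5), so it has higher entropy.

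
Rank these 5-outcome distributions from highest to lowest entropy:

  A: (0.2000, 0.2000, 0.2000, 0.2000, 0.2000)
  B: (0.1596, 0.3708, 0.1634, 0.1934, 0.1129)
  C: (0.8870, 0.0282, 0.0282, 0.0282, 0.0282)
A > B > C

Key insight: Entropy is maximized by uniform distributions and minimized by concentrated distributions.

- Uniform distributions have maximum entropy log₂(5) = 2.3219 bits
- The more "peaked" or concentrated a distribution, the lower its entropy

Entropies:
  H(A) = 2.3219 bits
  H(B) = 2.1939 bits
  H(C) = 0.7349 bits

Ranking: A > B > C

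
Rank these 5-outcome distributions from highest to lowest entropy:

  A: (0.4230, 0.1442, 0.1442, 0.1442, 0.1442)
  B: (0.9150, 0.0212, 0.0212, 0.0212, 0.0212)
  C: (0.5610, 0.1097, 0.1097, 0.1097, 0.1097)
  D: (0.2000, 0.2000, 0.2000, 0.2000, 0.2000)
D > A > C > B

Key insight: Entropy is maximized by uniform distributions and minimized by concentrated distributions.

Entropies:
  H(A) = 2.1368 bits
  H(B) = 0.5896 bits
  H(C) = 1.8672 bits
  H(D) = 2.3219 bits

Ranking: D > A > C > B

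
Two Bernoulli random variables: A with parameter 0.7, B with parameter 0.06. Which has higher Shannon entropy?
A

For binary distributions, entropy is maximized at p=0.5 and decreases as p moves toward 0 or 1.

H(A) = H(0.7) = 0.8813 bits
H(B) = H(0.06) = 0.3274 bits

Distribution A (p=0.7) is closer to uniform (p=0.5), so it has higher entropy.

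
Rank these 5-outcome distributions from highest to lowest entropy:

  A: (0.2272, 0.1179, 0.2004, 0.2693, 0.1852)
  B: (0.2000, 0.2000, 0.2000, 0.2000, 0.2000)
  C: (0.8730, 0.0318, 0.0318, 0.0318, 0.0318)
B > A > C

Key insight: Entropy is maximized by uniform distributions and minimized by concentrated distributions.

- Uniform distributions have maximum entropy log₂(5) = 2.3219 bits
- The more "peaked" or concentrated a distribution, the lower its entropy

Entropies:
  H(A) = 2.2744 bits
  H(B) = 2.3219 bits
  H(C) = 0.8032 bits

Ranking: B > A > C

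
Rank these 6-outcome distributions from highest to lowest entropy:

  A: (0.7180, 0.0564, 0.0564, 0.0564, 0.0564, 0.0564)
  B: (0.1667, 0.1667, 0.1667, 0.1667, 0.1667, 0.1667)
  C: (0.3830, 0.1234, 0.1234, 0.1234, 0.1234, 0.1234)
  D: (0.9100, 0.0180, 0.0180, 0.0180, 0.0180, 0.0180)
B > C > A > D

Key insight: Entropy is maximized by uniform distributions and minimized by concentrated distributions.

Entropies:
  H(A) = 1.5129 bits
  H(B) = 2.5850 bits
  H(C) = 2.3928 bits
  H(D) = 0.6454 bits

Ranking: B > C > A > D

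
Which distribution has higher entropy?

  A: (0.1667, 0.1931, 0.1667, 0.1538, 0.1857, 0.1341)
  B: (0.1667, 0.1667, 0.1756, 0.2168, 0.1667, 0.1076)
A

Both distributions are close to uniform, making this a harder comparison.

H(A) = 2.5749 bits
H(B) = 2.5574 bits

The distribution closer to uniform has higher entropy.
Answer: A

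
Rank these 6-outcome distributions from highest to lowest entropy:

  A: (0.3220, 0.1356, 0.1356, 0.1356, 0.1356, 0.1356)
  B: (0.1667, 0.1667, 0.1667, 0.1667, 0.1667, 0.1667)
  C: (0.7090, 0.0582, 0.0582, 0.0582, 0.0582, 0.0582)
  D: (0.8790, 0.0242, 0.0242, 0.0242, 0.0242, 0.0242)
B > A > C > D

Key insight: Entropy is maximized by uniform distributions and minimized by concentrated distributions.

Entropies:
  H(A) = 2.4808 bits
  H(B) = 2.5850 bits
  H(C) = 1.5457 bits
  H(D) = 0.8132 bits

Ranking: B > A > C > D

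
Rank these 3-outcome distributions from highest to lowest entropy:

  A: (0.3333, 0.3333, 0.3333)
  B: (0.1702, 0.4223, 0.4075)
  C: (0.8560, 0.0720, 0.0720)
A > B > C

Key insight: Entropy is maximized by uniform distributions and minimized by concentrated distributions.

- Uniform distributions have maximum entropy log₂(3) = 1.5850 bits
- The more "peaked" or concentrated a distribution, the lower its entropy

Entropies:
  H(A) = 1.5850 bits
  H(B) = 1.4878 bits
  H(C) = 0.7386 bits

Ranking: A > B > C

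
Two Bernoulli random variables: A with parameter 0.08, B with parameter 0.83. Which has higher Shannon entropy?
B

For binary distributions, entropy is maximized at p=0.5 and decreases as p moves toward 0 or 1.

H(A) = H(0.08) = 0.4022 bits
H(B) = H(0.83) = 0.6577 bits

Distribution B (p=0.83) is closer to uniform (p=0.5), so it has higher entropy.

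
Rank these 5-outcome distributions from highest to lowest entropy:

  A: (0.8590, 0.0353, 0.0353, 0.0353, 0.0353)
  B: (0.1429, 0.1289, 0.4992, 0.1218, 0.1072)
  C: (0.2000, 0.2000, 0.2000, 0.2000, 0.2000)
C > B > A

Key insight: Entropy is maximized by uniform distributions and minimized by concentrated distributions.

- Uniform distributions have maximum entropy log₂(5) = 2.3219 bits
- The more "peaked" or concentrated a distribution, the lower its entropy

Entropies:
  H(A) = 0.8689 bits
  H(B) = 1.9977 bits
  H(C) = 2.3219 bits

Ranking: C > B > A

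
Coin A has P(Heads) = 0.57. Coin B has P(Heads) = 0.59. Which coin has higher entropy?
A

For binary distributions, entropy is maximized at p=0.5 and decreases as p moves toward 0 or 1.

H(A) = H(0.57) = 0.9858 bits
H(B) = H(0.59) = 0.9765 bits

Distribution A (p=0.57) is closer to uniform (p=0.5), so it has higher entropy.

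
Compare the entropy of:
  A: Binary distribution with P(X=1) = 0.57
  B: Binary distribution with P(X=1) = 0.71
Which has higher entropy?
A

For binary distributions, entropy is maximized at p=0.5 and decreases as p moves toward 0 or 1.

H(A) = H(0.57) = 0.9858 bits
H(B) = H(0.71) = 0.8687 bits

Distribution A (p=0.57) is closer to uniform (p=0.5), so it has higher entropy.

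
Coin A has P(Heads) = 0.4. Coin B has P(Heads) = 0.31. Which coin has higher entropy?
A

For binary distributions, entropy is maximized at p=0.5 and decreases as p moves toward 0 or 1.

H(A) = H(0.4) = 0.9710 bits
H(B) = H(0.31) = 0.8932 bits

Distribution A (p=0.4) is closer to uniform (p=0.5), so it has higher entropy.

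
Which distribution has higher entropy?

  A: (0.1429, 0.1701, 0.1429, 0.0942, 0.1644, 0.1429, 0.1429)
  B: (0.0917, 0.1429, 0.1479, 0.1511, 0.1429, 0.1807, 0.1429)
A

Both distributions are close to uniform, making this a harder comparison.

H(A) = 2.7880 bits
H(B) = 2.7850 bits

The distribution closer to uniform has higher entropy.
Answer: A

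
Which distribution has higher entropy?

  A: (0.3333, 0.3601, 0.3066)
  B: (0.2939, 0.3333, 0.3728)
A

Both distributions are close to uniform, making this a harder comparison.

H(A) = 1.5819 bits
H(B) = 1.5782 bits

The distribution closer to uniform has higher entropy.
Answer: A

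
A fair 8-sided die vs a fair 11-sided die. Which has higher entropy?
11-sided die

Both are uniform distributions; for uniform over n outcomes, H = log₂(n). H(8-sided) = log₂(8) = 3.000 bits and H(11-sided) = log₂(11) = 3.459 bits. More outcomes in a uniform distribution means higher entropy.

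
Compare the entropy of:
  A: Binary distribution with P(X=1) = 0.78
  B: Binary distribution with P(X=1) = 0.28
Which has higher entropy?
B

For binary distributions, entropy is maximized at p=0.5 and decreases as p moves toward 0 or 1.

H(A) = H(0.78) = 0.7602 bits
H(B) = H(0.28) = 0.8555 bits

Distribution B (p=0.28) is closer to uniform (p=0.5), so it has higher entropy.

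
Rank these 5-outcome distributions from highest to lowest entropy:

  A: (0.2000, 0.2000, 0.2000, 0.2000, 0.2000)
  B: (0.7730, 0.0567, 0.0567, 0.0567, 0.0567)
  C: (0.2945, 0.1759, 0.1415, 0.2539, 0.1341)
A > C > B

Key insight: Entropy is maximized by uniform distributions and minimized by concentrated distributions.

- Uniform distributions have maximum entropy log₂(5) = 2.3219 bits
- The more "peaked" or concentrated a distribution, the lower its entropy

Entropies:
  H(A) = 2.3219 bits
  H(B) = 1.2267 bits
  H(C) = 2.2505 bits

Ranking: A > C > B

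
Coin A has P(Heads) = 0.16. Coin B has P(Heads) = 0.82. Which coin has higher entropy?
B

For binary distributions, entropy is maximized at p=0.5 and decreases as p moves toward 0 or 1.

H(A) = H(0.16) = 0.6343 bits
H(B) = H(0.82) = 0.6801 bits

Distribution B (p=0.82) is closer to uniform (p=0.5), so it has higher entropy.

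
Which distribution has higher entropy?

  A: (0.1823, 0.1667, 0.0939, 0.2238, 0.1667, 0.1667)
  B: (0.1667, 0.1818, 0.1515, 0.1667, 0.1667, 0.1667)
B

Both distributions are close to uniform, making this a harder comparison.

H(A) = 2.5440 bits
H(B) = 2.5830 bits

The distribution closer to uniform has higher entropy.
Answer: B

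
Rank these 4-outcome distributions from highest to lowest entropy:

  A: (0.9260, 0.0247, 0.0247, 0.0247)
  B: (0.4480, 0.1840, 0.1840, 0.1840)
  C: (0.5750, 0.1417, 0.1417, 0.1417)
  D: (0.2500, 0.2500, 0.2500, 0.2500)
D > B > C > A

Key insight: Entropy is maximized by uniform distributions and minimized by concentrated distributions.

Entropies:
  H(A) = 0.4980 bits
  H(B) = 1.8671 bits
  H(C) = 1.6573 bits
  H(D) = 2.0000 bits

Ranking: D > B > C > A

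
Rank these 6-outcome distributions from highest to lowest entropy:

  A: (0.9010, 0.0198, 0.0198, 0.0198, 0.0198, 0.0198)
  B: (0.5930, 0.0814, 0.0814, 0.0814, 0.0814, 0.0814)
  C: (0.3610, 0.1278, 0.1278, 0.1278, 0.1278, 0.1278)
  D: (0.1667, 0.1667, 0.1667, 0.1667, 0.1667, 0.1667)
D > C > B > A

Key insight: Entropy is maximized by uniform distributions and minimized by concentrated distributions.

Entropies:
  H(A) = 0.6957 bits
  H(B) = 1.9199 bits
  H(C) = 2.4272 bits
  H(D) = 2.5850 bits

Ranking: D > C > B > A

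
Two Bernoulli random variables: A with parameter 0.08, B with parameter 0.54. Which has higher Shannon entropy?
B

For binary distributions, entropy is maximized at p=0.5 and decreases as p moves toward 0 or 1.

H(A) = H(0.08) = 0.4022 bits
H(B) = H(0.54) = 0.9954 bits

Distribution B (p=0.54) is closer to uniform (p=0.5), so it has higher entropy.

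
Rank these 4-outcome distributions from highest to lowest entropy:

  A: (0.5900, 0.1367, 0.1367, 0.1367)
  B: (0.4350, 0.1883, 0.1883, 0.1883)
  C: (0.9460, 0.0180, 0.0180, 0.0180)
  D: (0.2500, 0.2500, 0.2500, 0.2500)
D > B > A > C

Key insight: Entropy is maximized by uniform distributions and minimized by concentrated distributions.

Entropies:
  H(A) = 1.6263 bits
  H(B) = 1.8833 bits
  H(C) = 0.3887 bits
  H(D) = 2.0000 bits

Ranking: D > B > A > C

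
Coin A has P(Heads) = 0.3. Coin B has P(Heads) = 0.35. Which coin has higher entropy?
B

For binary distributions, entropy is maximized at p=0.5 and decreases as p moves toward 0 or 1.

H(A) = H(0.3) = 0.8813 bits
H(B) = H(0.35) = 0.9341 bits

Distribution B (p=0.35) is closer to uniform (p=0.5), so it has higher entropy.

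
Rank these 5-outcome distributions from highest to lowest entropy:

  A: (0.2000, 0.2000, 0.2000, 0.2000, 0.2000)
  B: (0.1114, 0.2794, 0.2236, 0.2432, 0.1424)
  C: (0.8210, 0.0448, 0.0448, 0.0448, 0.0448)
A > B > C

Key insight: Entropy is maximized by uniform distributions and minimized by concentrated distributions.

- Uniform distributions have maximum entropy log₂(5) = 2.3219 bits
- The more "peaked" or concentrated a distribution, the lower its entropy

Entropies:
  H(A) = 2.3219 bits
  H(B) = 2.2464 bits
  H(C) = 1.0359 bits

Ranking: A > B > C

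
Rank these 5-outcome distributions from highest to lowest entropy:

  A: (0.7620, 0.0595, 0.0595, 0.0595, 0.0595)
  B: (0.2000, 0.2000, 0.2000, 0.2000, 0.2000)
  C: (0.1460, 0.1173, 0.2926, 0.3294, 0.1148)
B > C > A

Key insight: Entropy is maximized by uniform distributions and minimized by concentrated distributions.

- Uniform distributions have maximum entropy log₂(5) = 2.3219 bits
- The more "peaked" or concentrated a distribution, the lower its entropy

Entropies:
  H(A) = 1.2677 bits
  H(B) = 2.3219 bits
  H(C) = 2.1729 bits

Ranking: B > C > A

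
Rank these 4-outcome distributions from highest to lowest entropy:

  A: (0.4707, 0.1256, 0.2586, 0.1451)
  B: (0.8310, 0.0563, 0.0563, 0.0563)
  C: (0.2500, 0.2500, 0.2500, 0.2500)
C > A > B

Key insight: Entropy is maximized by uniform distributions and minimized by concentrated distributions.

- Uniform distributions have maximum entropy log₂(4) = 2.0000 bits
- The more "peaked" or concentrated a distribution, the lower its entropy

Entropies:
  H(A) = 1.7963 bits
  H(B) = 0.9233 bits
  H(C) = 2.0000 bits

Ranking: C > A > B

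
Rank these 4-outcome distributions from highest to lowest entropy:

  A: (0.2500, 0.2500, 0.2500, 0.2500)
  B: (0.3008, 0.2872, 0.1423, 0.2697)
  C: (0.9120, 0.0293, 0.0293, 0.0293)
A > B > C

Key insight: Entropy is maximized by uniform distributions and minimized by concentrated distributions.

- Uniform distributions have maximum entropy log₂(4) = 2.0000 bits
- The more "peaked" or concentrated a distribution, the lower its entropy

Entropies:
  H(A) = 2.0000 bits
  H(B) = 1.9484 bits
  H(C) = 0.5692 bits

Ranking: A > B > C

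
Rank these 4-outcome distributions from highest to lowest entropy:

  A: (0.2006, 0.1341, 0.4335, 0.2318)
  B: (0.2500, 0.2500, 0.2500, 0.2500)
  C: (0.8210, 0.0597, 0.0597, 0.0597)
B > A > C

Key insight: Entropy is maximized by uniform distributions and minimized by concentrated distributions.

- Uniform distributions have maximum entropy log₂(4) = 2.0000 bits
- The more "peaked" or concentrated a distribution, the lower its entropy

Entropies:
  H(A) = 1.8653 bits
  H(B) = 2.0000 bits
  H(C) = 0.9616 bits

Ranking: B > A > C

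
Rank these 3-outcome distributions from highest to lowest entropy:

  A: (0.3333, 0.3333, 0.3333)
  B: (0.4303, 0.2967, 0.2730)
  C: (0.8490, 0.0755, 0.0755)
A > B > C

Key insight: Entropy is maximized by uniform distributions and minimized by concentrated distributions.

- Uniform distributions have maximum entropy log₂(3) = 1.5850 bits
- The more "peaked" or concentrated a distribution, the lower its entropy

Entropies:
  H(A) = 1.5850 bits
  H(B) = 1.5549 bits
  H(C) = 0.7633 bits

Ranking: A > B > C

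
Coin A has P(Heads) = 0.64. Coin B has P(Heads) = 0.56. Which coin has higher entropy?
B

For binary distributions, entropy is maximized at p=0.5 and decreases as p moves toward 0 or 1.

H(A) = H(0.64) = 0.9427 bits
H(B) = H(0.56) = 0.9896 bits

Distribution B (p=0.56) is closer to uniform (p=0.5), so it has higher entropy.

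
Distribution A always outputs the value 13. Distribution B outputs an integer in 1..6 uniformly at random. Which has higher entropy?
B

A is deterministic, so H(A) = 0. B is uniform over 6 outcomes, so H(B) = log₂(6) = 2.585 bits. Any distribution with genuine randomness has higher entropy than a deterministic one.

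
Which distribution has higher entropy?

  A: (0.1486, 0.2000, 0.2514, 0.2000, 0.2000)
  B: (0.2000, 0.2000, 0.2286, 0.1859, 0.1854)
B

Both distributions are close to uniform, making this a harder comparison.

H(A) = 2.3026 bits
H(B) = 2.3176 bits

The distribution closer to uniform has higher entropy.
Answer: B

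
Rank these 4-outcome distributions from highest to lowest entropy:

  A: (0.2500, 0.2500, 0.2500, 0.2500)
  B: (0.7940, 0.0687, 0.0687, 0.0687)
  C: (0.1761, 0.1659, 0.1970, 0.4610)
A > C > B

Key insight: Entropy is maximized by uniform distributions and minimized by concentrated distributions.

- Uniform distributions have maximum entropy log₂(4) = 2.0000 bits
- The more "peaked" or concentrated a distribution, the lower its entropy

Entropies:
  H(A) = 2.0000 bits
  H(B) = 1.0603 bits
  H(C) = 1.8479 bits

Ranking: A > C > B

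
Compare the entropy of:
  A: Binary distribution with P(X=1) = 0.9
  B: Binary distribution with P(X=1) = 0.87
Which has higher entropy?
B

For binary distributions, entropy is maximized at p=0.5 and decreases as p moves toward 0 or 1.

H(A) = H(0.9) = 0.4690 bits
H(B) = H(0.87) = 0.5574 bits

Distribution B (p=0.87) is closer to uniform (p=0.5), so it has higher entropy.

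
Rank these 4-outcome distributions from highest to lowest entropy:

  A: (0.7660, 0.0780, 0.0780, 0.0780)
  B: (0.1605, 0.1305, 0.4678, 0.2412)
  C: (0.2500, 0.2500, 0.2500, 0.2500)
C > B > A

Key insight: Entropy is maximized by uniform distributions and minimized by concentrated distributions.

- Uniform distributions have maximum entropy log₂(4) = 2.0000 bits
- The more "peaked" or concentrated a distribution, the lower its entropy

Entropies:
  H(A) = 1.1558 bits
  H(B) = 1.8147 bits
  H(C) = 2.0000 bits

Ranking: C > B > A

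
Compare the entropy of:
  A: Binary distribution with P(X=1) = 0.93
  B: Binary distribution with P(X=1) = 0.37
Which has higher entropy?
B

For binary distributions, entropy is maximized at p=0.5 and decreases as p moves toward 0 or 1.

H(A) = H(0.93) = 0.3659 bits
H(B) = H(0.37) = 0.9507 bits

Distribution B (p=0.37) is closer to uniform (p=0.5), so it has higher entropy.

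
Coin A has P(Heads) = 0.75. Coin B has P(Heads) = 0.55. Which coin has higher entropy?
B

For binary distributions, entropy is maximized at p=0.5 and decreases as p moves toward 0 or 1.

H(A) = H(0.75) = 0.8113 bits
H(B) = H(0.55) = 0.9928 bits

Distribution B (p=0.55) is closer to uniform (p=0.5), so it has higher entropy.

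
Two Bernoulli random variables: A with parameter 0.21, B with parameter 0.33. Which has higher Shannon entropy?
B

For binary distributions, entropy is maximized at p=0.5 and decreases as p moves toward 0 or 1.

H(A) = H(0.21) = 0.7415 bits
H(B) = H(0.33) = 0.9149 bits

Distribution B (p=0.33) is closer to uniform (p=0.5), so it has higher entropy.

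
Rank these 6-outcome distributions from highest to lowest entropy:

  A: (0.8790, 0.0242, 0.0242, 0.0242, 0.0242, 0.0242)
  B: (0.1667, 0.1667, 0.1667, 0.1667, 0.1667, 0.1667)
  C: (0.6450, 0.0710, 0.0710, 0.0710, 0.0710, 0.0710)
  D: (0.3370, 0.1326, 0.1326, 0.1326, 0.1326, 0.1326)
B > D > C > A

Key insight: Entropy is maximized by uniform distributions and minimized by concentrated distributions.

Entropies:
  H(A) = 0.8132 bits
  H(B) = 2.5850 bits
  H(C) = 1.7627 bits
  H(D) = 2.4614 bits

Ranking: B > D > C > A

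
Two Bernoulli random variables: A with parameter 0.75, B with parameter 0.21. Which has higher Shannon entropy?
A

For binary distributions, entropy is maximized at p=0.5 and decreases as p moves toward 0 or 1.

H(A) = H(0.75) = 0.8113 bits
H(B) = H(0.21) = 0.7415 bits

Distribution A (p=0.75) is closer to uniform (p=0.5), so it has higher entropy.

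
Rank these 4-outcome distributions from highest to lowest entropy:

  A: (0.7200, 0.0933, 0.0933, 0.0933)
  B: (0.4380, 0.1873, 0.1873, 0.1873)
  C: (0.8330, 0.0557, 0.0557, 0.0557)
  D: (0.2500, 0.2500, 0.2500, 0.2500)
D > B > A > C

Key insight: Entropy is maximized by uniform distributions and minimized by concentrated distributions.

Entropies:
  H(A) = 1.2992 bits
  H(B) = 1.8796 bits
  H(C) = 0.9155 bits
  H(D) = 2.0000 bits

Ranking: D > B > A > C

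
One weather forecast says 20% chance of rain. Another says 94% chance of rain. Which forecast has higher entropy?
20% forecast

Treat each forecast as a Bernoulli distribution. Binary entropy is maximized at p=0.5 and falls off symmetrically toward 0 or 1. The 20% forecast is closer to 50%, so it is more uncertain. H(20%) ≈ 0.722 bits, H(94%) ≈ 0.327 bits.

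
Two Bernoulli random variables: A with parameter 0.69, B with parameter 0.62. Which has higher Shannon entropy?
B

For binary distributions, entropy is maximized at p=0.5 and decreases as p moves toward 0 or 1.

H(A) = H(0.69) = 0.8932 bits
H(B) = H(0.62) = 0.9580 bits

Distribution B (p=0.62) is closer to uniform (p=0.5), so it has higher entropy.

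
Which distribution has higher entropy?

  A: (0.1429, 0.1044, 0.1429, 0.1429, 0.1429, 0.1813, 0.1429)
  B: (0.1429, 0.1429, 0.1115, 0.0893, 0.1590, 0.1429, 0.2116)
A

Both distributions are close to uniform, making this a harder comparison.

H(A) = 2.7923 bits
H(B) = 2.7632 bits

The distribution closer to uniform has higher entropy.
Answer: A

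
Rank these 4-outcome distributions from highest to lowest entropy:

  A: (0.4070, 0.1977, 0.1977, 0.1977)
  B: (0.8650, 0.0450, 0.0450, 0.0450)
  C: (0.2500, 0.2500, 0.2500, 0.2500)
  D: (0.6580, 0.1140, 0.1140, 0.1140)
C > A > D > B

Key insight: Entropy is maximized by uniform distributions and minimized by concentrated distributions.

Entropies:
  H(A) = 1.9148 bits
  H(B) = 0.7850 bits
  H(C) = 2.0000 bits
  H(D) = 1.4688 bits

Ranking: C > A > D > B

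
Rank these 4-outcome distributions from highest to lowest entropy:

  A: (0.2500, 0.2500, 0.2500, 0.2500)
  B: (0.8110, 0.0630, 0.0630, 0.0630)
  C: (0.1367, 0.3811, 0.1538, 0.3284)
A > C > B

Key insight: Entropy is maximized by uniform distributions and minimized by concentrated distributions.

- Uniform distributions have maximum entropy log₂(4) = 2.0000 bits
- The more "peaked" or concentrated a distribution, the lower its entropy

Entropies:
  H(A) = 2.0000 bits
  H(B) = 0.9989 bits
  H(C) = 1.8658 bits

Ranking: A > C > B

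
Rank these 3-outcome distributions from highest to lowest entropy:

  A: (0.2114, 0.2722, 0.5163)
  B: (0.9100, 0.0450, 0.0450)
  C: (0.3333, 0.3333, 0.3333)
C > A > B

Key insight: Entropy is maximized by uniform distributions and minimized by concentrated distributions.

- Uniform distributions have maximum entropy log₂(3) = 1.5850 bits
- The more "peaked" or concentrated a distribution, the lower its entropy

Entropies:
  H(A) = 1.4774 bits
  H(B) = 0.5265 bits
  H(C) = 1.5850 bits

Ranking: C > A > B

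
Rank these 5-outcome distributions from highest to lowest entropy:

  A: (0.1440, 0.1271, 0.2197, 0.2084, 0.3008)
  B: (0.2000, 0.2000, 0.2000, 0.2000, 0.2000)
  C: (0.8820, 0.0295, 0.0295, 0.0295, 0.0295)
B > A > C

Key insight: Entropy is maximized by uniform distributions and minimized by concentrated distributions.

- Uniform distributions have maximum entropy log₂(5) = 2.3219 bits
- The more "peaked" or concentrated a distribution, the lower its entropy

Entropies:
  H(A) = 2.2541 bits
  H(B) = 2.3219 bits
  H(C) = 0.7596 bits

Ranking: B > A > C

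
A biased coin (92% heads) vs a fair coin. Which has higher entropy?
Fair coin

The fair coin is uniform (p=0.5), maximizing binary entropy at 1 bit. The biased coin has H(0.92) ≈ 0.402 bits — its outcome is more predictable, so its entropy is lower.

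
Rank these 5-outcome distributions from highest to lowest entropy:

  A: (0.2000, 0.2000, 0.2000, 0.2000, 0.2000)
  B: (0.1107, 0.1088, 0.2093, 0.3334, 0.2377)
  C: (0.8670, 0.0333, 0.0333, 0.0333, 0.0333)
A > B > C

Key insight: Entropy is maximized by uniform distributions and minimized by concentrated distributions.

- Uniform distributions have maximum entropy log₂(5) = 2.3219 bits
- The more "peaked" or concentrated a distribution, the lower its entropy

Entropies:
  H(A) = 2.3219 bits
  H(B) = 2.1930 bits
  H(C) = 0.8316 bits

Ranking: A > B > C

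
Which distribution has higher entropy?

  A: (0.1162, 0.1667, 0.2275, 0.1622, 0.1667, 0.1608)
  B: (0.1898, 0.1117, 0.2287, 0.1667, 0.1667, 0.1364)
A

Both distributions are close to uniform, making this a harder comparison.

H(A) = 2.5580 bits
H(B) = 2.5488 bits

The distribution closer to uniform has higher entropy.
Answer: A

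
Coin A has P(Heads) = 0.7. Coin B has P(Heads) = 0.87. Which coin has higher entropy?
A

For binary distributions, entropy is maximized at p=0.5 and decreases as p moves toward 0 or 1.

H(A) = H(0.7) = 0.8813 bits
H(B) = H(0.87) = 0.5574 bits

Distribution A (p=0.7) is closer to uniform (p=0.5), so it has higher entropy.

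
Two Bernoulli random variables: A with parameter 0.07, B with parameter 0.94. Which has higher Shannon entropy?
A

For binary distributions, entropy is maximized at p=0.5 and decreases as p moves toward 0 or 1.

H(A) = H(0.07) = 0.3659 bits
H(B) = H(0.94) = 0.3274 bits

Distribution A (p=0.07) is closer to uniform (p=0.5), so it has higher entropy.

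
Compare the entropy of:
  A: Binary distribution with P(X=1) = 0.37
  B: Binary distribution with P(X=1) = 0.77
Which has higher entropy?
A

For binary distributions, entropy is maximized at p=0.5 and decreases as p moves toward 0 or 1.

H(A) = H(0.37) = 0.9507 bits
H(B) = H(0.77) = 0.7780 bits

Distribution A (p=0.37) is closer to uniform (p=0.5), so it has higher entropy.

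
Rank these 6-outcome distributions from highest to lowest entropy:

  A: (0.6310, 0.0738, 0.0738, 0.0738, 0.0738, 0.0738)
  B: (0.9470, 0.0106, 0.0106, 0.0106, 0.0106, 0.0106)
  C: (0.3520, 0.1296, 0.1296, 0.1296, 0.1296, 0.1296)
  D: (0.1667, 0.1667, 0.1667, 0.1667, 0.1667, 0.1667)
D > C > A > B

Key insight: Entropy is maximized by uniform distributions and minimized by concentrated distributions.

Entropies:
  H(A) = 1.8067 bits
  H(B) = 0.4221 bits
  H(C) = 2.4405 bits
  H(D) = 2.5850 bits

Ranking: D > C > A > B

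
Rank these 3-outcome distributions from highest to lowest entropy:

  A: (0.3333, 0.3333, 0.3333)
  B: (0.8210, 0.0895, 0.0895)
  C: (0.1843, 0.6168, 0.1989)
A > C > B

Key insight: Entropy is maximized by uniform distributions and minimized by concentrated distributions.

- Uniform distributions have maximum entropy log₂(3) = 1.5850 bits
- The more "peaked" or concentrated a distribution, the lower its entropy

Entropies:
  H(A) = 1.5850 bits
  H(B) = 0.8569 bits
  H(C) = 1.3430 bits

Ranking: A > C > B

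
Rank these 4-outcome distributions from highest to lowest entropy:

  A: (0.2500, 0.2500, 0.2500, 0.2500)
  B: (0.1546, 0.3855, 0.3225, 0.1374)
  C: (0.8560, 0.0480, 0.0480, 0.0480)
A > B > C

Key insight: Entropy is maximized by uniform distributions and minimized by concentrated distributions.

- Uniform distributions have maximum entropy log₂(4) = 2.0000 bits
- The more "peaked" or concentrated a distribution, the lower its entropy

Entropies:
  H(A) = 2.0000 bits
  H(B) = 1.8666 bits
  H(C) = 0.8229 bits

Ranking: A > B > C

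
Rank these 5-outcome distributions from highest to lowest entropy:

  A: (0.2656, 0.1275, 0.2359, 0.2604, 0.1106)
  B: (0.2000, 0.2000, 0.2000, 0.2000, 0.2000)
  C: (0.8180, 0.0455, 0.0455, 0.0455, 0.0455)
B > A > C

Key insight: Entropy is maximized by uniform distributions and minimized by concentrated distributions.

- Uniform distributions have maximum entropy log₂(5) = 2.3219 bits
- The more "peaked" or concentrated a distribution, the lower its entropy

Entropies:
  H(A) = 2.2352 bits
  H(B) = 2.3219 bits
  H(C) = 1.0484 bits

Ranking: B > A > C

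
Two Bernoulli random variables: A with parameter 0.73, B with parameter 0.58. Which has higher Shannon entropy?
B

For binary distributions, entropy is maximized at p=0.5 and decreases as p moves toward 0 or 1.

H(A) = H(0.73) = 0.8415 bits
H(B) = H(0.58) = 0.9815 bits

Distribution B (p=0.58) is closer to uniform (p=0.5), so it has higher entropy.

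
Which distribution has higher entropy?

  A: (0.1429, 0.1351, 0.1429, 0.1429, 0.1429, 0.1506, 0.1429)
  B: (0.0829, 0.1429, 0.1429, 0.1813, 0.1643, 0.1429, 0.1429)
A

Both distributions are close to uniform, making this a harder comparison.

H(A) = 2.8067 bits
H(B) = 2.7769 bits

The distribution closer to uniform has higher entropy.
Answer: A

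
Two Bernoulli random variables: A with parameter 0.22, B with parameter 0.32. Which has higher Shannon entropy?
B

For binary distributions, entropy is maximized at p=0.5 and decreases as p moves toward 0 or 1.

H(A) = H(0.22) = 0.7602 bits
H(B) = H(0.32) = 0.9044 bits

Distribution B (p=0.32) is closer to uniform (p=0.5), so it has higher entropy.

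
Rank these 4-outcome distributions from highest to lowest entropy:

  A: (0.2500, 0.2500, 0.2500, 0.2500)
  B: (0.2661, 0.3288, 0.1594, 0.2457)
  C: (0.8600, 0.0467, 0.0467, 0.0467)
A > B > C

Key insight: Entropy is maximized by uniform distributions and minimized by concentrated distributions.

- Uniform distributions have maximum entropy log₂(4) = 2.0000 bits
- The more "peaked" or concentrated a distribution, the lower its entropy

Entropies:
  H(A) = 2.0000 bits
  H(B) = 1.9557 bits
  H(C) = 0.8061 bits

Ranking: A > B > C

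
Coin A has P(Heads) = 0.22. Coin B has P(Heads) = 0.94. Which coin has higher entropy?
A

For binary distributions, entropy is maximized at p=0.5 and decreases as p moves toward 0 or 1.

H(A) = H(0.22) = 0.7602 bits
H(B) = H(0.94) = 0.3274 bits

Distribution A (p=0.22) is closer to uniform (p=0.5), so it has higher entropy.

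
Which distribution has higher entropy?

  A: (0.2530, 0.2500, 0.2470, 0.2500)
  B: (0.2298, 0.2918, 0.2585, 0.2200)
A

Both distributions are close to uniform, making this a harder comparison.

H(A) = 1.9999 bits
H(B) = 1.9911 bits

The distribution closer to uniform has higher entropy.
Answer: A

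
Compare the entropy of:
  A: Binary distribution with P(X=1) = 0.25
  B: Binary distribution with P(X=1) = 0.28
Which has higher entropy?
B

For binary distributions, entropy is maximized at p=0.5 and decreases as p moves toward 0 or 1.

H(A) = H(0.25) = 0.8113 bits
H(B) = H(0.28) = 0.8555 bits

Distribution B (p=0.28) is closer to uniform (p=0.5), so it has higher entropy.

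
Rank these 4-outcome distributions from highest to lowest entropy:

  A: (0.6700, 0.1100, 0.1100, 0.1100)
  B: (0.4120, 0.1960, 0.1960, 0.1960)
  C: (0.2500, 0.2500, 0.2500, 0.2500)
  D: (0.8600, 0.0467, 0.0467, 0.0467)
C > B > A > D

Key insight: Entropy is maximized by uniform distributions and minimized by concentrated distributions.

Entropies:
  H(A) = 1.4380 bits
  H(B) = 1.9095 bits
  H(C) = 2.0000 bits
  H(D) = 0.8061 bits

Ranking: C > B > A > D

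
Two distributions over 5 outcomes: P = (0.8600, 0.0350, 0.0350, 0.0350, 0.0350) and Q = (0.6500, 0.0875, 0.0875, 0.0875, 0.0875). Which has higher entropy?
Q

P is highly concentrated on one outcome (86%), making it nearly deterministic. Q spreads its mass more evenly (max 65%). The more spread-out distribution has higher entropy: H(P) ≈ 0.864 bits, H(Q) ≈ 1.634 bits.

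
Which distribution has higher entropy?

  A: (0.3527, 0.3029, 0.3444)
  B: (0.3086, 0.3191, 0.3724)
A

Both distributions are close to uniform, making this a harder comparison.

H(A) = 1.5818 bits
H(B) = 1.5800 bits

The distribution closer to uniform has higher entropy.
Answer: A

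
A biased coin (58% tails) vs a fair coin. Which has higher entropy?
Fair coin

The fair coin is uniform (p=0.5), maximizing binary entropy at 1 bit. The biased coin has H(0.58) ≈ 0.981 bits — its outcome is more predictable, so its entropy is lower.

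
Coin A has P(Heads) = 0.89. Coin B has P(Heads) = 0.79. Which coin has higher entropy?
B

For binary distributions, entropy is maximized at p=0.5 and decreases as p moves toward 0 or 1.

H(A) = H(0.89) = 0.4999 bits
H(B) = H(0.79) = 0.7415 bits

Distribution B (p=0.79) is closer to uniform (p=0.5), so it has higher entropy.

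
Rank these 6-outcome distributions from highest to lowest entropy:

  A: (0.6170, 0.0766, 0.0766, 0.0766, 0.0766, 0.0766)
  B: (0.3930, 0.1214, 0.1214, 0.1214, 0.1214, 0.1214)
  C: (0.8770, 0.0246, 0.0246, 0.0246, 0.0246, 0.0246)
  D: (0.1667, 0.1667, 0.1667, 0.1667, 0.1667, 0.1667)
D > B > A > C

Key insight: Entropy is maximized by uniform distributions and minimized by concentrated distributions.

Entropies:
  H(A) = 1.8494 bits
  H(B) = 2.3761 bits
  H(C) = 0.8235 bits
  H(D) = 2.5850 bits

Ranking: D > B > A > C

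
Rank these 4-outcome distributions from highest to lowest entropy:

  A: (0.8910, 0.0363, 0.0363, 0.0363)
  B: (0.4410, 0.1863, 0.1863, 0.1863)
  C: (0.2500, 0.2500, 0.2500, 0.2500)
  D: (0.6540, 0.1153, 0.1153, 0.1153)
C > B > D > A

Key insight: Entropy is maximized by uniform distributions and minimized by concentrated distributions.

Entropies:
  H(A) = 0.6697 bits
  H(B) = 1.8759 bits
  H(C) = 2.0000 bits
  H(D) = 1.4788 bits

Ranking: C > B > D > A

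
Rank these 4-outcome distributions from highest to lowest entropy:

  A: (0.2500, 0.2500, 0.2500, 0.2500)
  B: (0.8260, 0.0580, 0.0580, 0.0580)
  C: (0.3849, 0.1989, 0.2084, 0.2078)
A > C > B

Key insight: Entropy is maximized by uniform distributions and minimized by concentrated distributions.

- Uniform distributions have maximum entropy log₂(4) = 2.0000 bits
- The more "peaked" or concentrated a distribution, the lower its entropy

Entropies:
  H(A) = 2.0000 bits
  H(B) = 0.9426 bits
  H(C) = 1.9361 bits

Ranking: A > C > B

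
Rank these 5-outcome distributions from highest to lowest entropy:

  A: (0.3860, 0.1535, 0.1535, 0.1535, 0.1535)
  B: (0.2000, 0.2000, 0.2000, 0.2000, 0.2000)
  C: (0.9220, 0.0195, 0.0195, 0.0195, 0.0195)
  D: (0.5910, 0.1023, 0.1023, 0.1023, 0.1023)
B > A > D > C

Key insight: Entropy is maximized by uniform distributions and minimized by concentrated distributions.

Entropies:
  H(A) = 2.1902 bits
  H(B) = 2.3219 bits
  H(C) = 0.5511 bits
  H(D) = 1.7940 bits

Ranking: B > A > D > C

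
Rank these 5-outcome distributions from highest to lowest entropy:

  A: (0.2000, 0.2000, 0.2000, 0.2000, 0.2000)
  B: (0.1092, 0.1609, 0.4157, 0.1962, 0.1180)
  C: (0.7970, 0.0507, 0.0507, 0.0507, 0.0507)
A > B > C

Key insight: Entropy is maximized by uniform distributions and minimized by concentrated distributions.

- Uniform distributions have maximum entropy log₂(5) = 2.3219 bits
- The more "peaked" or concentrated a distribution, the lower its entropy

Entropies:
  H(A) = 2.3219 bits
  H(B) = 2.1242 bits
  H(C) = 1.1339 bits

Ranking: A > B > C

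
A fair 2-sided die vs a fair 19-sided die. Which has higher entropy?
19-sided die

Both are uniform distributions; for uniform over n outcomes, H = log₂(n). H(2-sided) = log₂(2) = 1.000 bits and H(19-sided) = log₂(19) = 4.248 bits. More outcomes in a uniform distribution means higher entropy.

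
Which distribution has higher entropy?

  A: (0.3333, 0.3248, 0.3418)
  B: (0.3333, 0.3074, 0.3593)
A

Both distributions are close to uniform, making this a harder comparison.

H(A) = 1.5846 bits
H(B) = 1.5820 bits

The distribution closer to uniform has higher entropy.
Answer: A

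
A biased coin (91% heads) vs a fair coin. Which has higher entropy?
Fair coin

The fair coin is uniform (p=0.5), maximizing binary entropy at 1 bit. The biased coin has H(0.91) ≈ 0.436 bits — its outcome is more predictable, so its entropy is lower.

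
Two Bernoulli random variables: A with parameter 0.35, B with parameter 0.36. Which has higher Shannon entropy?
B

For binary distributions, entropy is maximized at p=0.5 and decreases as p moves toward 0 or 1.

H(A) = H(0.35) = 0.9341 bits
H(B) = H(0.36) = 0.9427 bits

Distribution B (p=0.36) is closer to uniform (p=0.5), so it has higher entropy.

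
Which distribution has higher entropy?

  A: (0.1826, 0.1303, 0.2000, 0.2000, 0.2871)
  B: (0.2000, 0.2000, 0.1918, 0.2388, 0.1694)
B

Both distributions are close to uniform, making this a harder comparison.

H(A) = 2.2767 bits
H(B) = 2.3130 bits

The distribution closer to uniform has higher entropy.
Answer: B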